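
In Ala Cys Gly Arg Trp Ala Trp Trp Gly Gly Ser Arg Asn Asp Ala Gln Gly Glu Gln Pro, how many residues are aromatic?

Phenylalanine (F), tryptophan (W), and tyrosine (Y) have aromatic ring side chains.
Matching residues: Trp5, Trp7, Trp8.

3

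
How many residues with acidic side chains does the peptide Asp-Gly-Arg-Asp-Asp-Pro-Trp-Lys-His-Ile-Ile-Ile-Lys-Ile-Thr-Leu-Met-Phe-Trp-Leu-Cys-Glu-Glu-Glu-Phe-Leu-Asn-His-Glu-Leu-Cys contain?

The acidic residues are Asp (D) and Glu (E), whose side chains end in a carboxylate group.
Matching residues: Asp1, Asp4, Asp5, Glu22, Glu23, Glu24, Glu29.

7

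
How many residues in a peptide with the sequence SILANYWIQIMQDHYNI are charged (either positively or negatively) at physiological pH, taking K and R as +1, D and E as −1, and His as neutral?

Charged side chains at pH ~7.4: K, R (positive); D, E (negative).
Matching residues: D13.

1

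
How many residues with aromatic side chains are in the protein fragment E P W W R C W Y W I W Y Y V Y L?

9

F, W, and Y each carry an aromatic ring on the side chain.
Matching residues: W3, W4, W7, Y8, W9, W11, Y12, Y13, Y15.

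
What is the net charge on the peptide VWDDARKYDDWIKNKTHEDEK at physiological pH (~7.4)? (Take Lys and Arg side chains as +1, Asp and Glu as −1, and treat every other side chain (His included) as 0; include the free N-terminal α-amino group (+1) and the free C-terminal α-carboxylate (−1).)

Positive (K, R): R6, K7, K13, K15, K21 → +5.
Negative (D, E): D3, D4, D9, D10, E18, D19, E20 → −7.
The N-terminus (+1) and C-terminus (−1) cancel.
Net charge = (+5) + (−7) = −2.

-2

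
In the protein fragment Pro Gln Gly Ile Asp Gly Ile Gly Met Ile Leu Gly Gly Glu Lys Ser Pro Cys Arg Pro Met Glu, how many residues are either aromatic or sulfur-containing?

3

Aromatic: F, W, Y. Sulfur-containing: C, M.
Aromatic residues here: none (0).
Sulfur-containing residues here: Met9, Cys18, Met21 (3).
The two groups share no amino acid, so total = 0 + 3 = 3.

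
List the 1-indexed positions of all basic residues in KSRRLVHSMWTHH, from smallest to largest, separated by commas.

Lysine (K), arginine (R), and histidine (H) have basic, nitrogen-containing side chains.
Matching residues: K1, R3, R4, H7, H12, H13.

1, 3, 4, 7, 12, 13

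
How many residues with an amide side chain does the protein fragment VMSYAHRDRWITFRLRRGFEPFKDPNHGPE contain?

The amide-side-chain residues are Asn (N) and Gln (Q).
Matching residues: N26.

1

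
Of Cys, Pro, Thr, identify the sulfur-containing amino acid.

Cys

The sulfur-bearing residues are cysteine (–SH) and methionine (–S–CH₃).
Of the listed options, only Cys belongs to this group.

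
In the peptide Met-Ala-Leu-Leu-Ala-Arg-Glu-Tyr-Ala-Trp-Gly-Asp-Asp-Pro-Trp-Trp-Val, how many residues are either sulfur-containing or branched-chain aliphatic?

Sulfur-containing: C, M. Branched-chain aliphatic: I, L, V.
Sulfur-containing residues here: Met1 (1).
Branched-chain aliphatic residues here: Leu3, Leu4, Val17 (3).
The two groups share no amino acid, so total = 1 + 3 = 4.

4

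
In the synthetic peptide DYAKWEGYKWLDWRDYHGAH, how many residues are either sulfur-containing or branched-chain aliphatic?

1

Sulfur-containing: C, M. Branched-chain aliphatic: I, L, V.
Sulfur-containing residues here: none (0).
Branched-chain aliphatic residues here: L11 (1).
The two groups share no amino acid, so total = 0 + 1 = 1.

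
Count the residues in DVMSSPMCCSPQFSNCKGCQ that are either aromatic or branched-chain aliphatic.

2

Aromatic: F, W, Y. Branched-chain aliphatic: I, L, V.
Aromatic residues here: F13 (1).
Branched-chain aliphatic residues here: V2 (1).
The two groups share no amino acid, so total = 1 + 1 = 2.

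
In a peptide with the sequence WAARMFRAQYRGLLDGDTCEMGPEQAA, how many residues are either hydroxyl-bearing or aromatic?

Hydroxyl-bearing: S, T, Y. Aromatic: F, W, Y.
Hydroxyl-bearing residues here: Y10, T18 (2).
Aromatic residues here: W1, F6, Y10 (3).
Y is in both groups, so the 1 Y residue must not be double-counted.
Total = 2 + 3 − 1 = 4.

4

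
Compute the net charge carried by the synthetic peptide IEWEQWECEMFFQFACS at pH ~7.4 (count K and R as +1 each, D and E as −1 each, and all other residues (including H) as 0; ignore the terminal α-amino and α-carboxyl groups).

Positive (K, R): none → +0.
Negative (D, E): E2, E4, E7, E9 → −4.
Net charge = (+0) + (−4) = −4.

-4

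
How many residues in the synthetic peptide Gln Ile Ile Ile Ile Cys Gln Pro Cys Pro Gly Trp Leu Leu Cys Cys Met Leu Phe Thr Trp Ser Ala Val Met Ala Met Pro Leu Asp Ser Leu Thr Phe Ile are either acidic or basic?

1

Acidic: D, E. Basic: H, K, R.
Acidic residues here: Asp30 (1).
Basic residues here: none (0).
The two groups share no amino acid, so total = 1 + 0 = 1.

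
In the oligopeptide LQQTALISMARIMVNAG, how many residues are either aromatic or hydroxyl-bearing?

2

Aromatic: F, W, Y. Hydroxyl-bearing: S, T, Y.
Aromatic residues here: none (0).
Hydroxyl-bearing residues here: T4, S8 (2).
(Y belongs to both groups, but none appear in this sequence.) Total = 0 + 2 = 2.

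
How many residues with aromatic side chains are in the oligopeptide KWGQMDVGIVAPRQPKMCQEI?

The aromatic amino acids are Phe (F, benzyl), Trp (W, indole), and Tyr (Y, phenol).
Matching residues: W2.

1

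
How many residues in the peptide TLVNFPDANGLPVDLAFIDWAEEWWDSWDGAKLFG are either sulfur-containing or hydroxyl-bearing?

Sulfur-containing: C, M. Hydroxyl-bearing: S, T, Y.
Sulfur-containing residues here: none (0).
Hydroxyl-bearing residues here: T1, S27 (2).
The two groups share no amino acid, so total = 0 + 2 = 2.

2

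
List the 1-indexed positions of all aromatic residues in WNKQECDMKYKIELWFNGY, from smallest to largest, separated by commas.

Phenylalanine (F), tryptophan (W), and tyrosine (Y) have aromatic ring side chains.
Matching residues: W1, Y10, W15, F16, Y19.

1, 10, 15, 16, 19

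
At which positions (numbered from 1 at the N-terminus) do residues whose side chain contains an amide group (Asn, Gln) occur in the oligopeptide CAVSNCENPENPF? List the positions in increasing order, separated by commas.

Matching residues: N5, N8, N11.

5, 8, 11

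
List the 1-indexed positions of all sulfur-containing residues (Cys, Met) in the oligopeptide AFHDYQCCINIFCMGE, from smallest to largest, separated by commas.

Matching residues: C7, C8, C13, M14.

7, 8, 13, 14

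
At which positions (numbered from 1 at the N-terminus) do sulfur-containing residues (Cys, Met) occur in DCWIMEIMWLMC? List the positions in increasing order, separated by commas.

Matching residues: C2, M5, M8, M11, C12.

2, 5, 8, 11, 12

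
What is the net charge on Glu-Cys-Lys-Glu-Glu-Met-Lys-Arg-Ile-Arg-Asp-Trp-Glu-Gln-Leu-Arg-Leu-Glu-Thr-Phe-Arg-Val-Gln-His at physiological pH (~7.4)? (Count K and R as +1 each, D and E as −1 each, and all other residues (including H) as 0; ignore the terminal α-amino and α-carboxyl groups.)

Positive (K, R): Lys3, Lys7, Arg8, Arg10, Arg16, Arg21 → +6.
Negative (D, E): Glu1, Glu4, Glu5, Asp11, Glu13, Glu18 → −6.
Net charge = (+6) + (−6) = 0.

0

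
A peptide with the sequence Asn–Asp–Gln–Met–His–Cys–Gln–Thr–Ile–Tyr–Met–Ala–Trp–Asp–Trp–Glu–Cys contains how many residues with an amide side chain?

3

The amide-side-chain residues are Asn (N) and Gln (Q).
Matching residues: Asn1, Gln3, Gln7.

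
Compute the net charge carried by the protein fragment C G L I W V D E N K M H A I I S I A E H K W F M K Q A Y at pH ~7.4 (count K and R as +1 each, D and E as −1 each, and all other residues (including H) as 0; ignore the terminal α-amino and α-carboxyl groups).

Positive (K, R): K10, K21, K25 → +3.
Negative (D, E): D7, E8, E19 → −3.
Net charge = (+3) + (−3) = 0.

0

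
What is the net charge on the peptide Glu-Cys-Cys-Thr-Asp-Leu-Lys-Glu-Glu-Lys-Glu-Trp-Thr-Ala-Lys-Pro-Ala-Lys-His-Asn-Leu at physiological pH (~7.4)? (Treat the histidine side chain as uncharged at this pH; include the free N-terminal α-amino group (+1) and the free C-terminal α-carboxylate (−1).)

-1

At pH ~7.4 the Lys and Arg side chains are protonated (+1), the Asp and Glu side chains are deprotonated (−1), and with His taken as neutral all other side chains carry no charge.
Positive (K, R): Lys7, Lys10, Lys15, Lys18 → +4.
Negative (D, E): Glu1, Asp5, Glu8, Glu9, Glu11 → −5.
The N-terminus (+1) and C-terminus (−1) cancel.
Net charge = (+4) + (−5) = −1.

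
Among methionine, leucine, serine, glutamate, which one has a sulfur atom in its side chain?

methionine

The sulfur-bearing residues are cysteine (–SH) and methionine (–S–CH₃).
Of the listed options, only methionine belongs to this group.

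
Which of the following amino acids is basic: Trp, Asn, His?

The basic amino acids are Lys (K), Arg (R), and His (H).
Of the listed options, only His belongs to this group.

His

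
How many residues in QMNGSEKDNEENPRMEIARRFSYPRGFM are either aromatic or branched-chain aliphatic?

Aromatic: F, W, Y. Branched-chain aliphatic: I, L, V.
Aromatic residues here: F21, Y23, F27 (3).
Branched-chain aliphatic residues here: I17 (1).
The two groups share no amino acid, so total = 3 + 1 = 4.

4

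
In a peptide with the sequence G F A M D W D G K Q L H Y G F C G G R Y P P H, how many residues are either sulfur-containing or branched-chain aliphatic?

Sulfur-containing: C, M. Branched-chain aliphatic: I, L, V.
Sulfur-containing residues here: M4, C16 (2).
Branched-chain aliphatic residues here: L11 (1).
The two groups share no amino acid, so total = 2 + 1 = 3.

3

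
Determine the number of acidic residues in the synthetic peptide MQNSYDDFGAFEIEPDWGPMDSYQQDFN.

Only D (aspartate) and E (glutamate) carry a side-chain carboxylic acid.
Matching residues: D6, D7, E12, E14, D16, D21, D26.

7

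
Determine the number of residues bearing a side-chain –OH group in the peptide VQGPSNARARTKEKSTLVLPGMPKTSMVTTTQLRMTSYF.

12

S, T, and Y are the three residues with a side-chain hydroxyl.
Matching residues: S5, T11, S15, T16, T25, S26, T29, T30, T31, T36, S37, Y38.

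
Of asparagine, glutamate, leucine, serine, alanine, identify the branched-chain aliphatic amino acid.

Valine (V), leucine (L), and isoleucine (I) are the branched-chain amino acids.
Of the listed options, only leucine belongs to this group.

leucine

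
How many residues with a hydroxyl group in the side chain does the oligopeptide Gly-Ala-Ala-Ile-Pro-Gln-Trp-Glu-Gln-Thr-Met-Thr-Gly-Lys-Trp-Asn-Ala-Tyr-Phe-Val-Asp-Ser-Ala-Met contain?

S, T, and Y are the three residues with a side-chain hydroxyl.
Matching residues: Thr10, Thr12, Tyr18, Ser22.

4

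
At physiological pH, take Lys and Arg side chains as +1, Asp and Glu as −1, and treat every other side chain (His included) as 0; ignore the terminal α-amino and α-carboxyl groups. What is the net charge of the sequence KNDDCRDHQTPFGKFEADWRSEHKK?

0

Positive (K, R): K1, R6, K14, R20, K24, K25 → +6.
Negative (D, E): D3, D4, D7, E16, D18, E22 → −6.
Net charge = (+6) + (−6) = 0.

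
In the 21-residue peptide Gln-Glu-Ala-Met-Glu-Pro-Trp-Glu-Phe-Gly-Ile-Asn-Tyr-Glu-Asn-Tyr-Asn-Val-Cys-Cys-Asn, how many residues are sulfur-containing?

Cysteine (C, thiol) and methionine (M, thioether) are the two sulfur-containing amino acids.
Matching residues: Met4, Cys19, Cys20.

3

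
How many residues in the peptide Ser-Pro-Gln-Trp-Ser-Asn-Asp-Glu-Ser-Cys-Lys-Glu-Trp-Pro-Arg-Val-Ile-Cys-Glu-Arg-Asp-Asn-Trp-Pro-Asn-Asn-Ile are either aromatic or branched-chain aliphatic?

Aromatic: F, W, Y. Branched-chain aliphatic: I, L, V.
Aromatic residues here: Trp4, Trp13, Trp23 (3).
Branched-chain aliphatic residues here: Val16, Ile17, Ile27 (3).
The two groups share no amino acid, so total = 3 + 3 = 6.

6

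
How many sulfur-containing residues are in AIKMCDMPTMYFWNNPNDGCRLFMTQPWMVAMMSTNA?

9

Only Cys (C) and Met (M) have a sulfur atom in the side chain.
Matching residues: M4, C5, M7, M10, C20, M24, M29, M32, M33.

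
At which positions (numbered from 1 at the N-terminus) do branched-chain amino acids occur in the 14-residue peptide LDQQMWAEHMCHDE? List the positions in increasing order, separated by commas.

The BCAAs are Val, Leu, and Ile — aliphatic side chains with a branch point.
Matching residues: L1.

1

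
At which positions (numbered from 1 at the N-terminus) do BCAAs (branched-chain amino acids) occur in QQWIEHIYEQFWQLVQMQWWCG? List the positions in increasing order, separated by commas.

Valine (V), leucine (L), and isoleucine (I) are the branched-chain amino acids.
Matching residues: I4, I7, L14, V15.

4, 7, 14, 15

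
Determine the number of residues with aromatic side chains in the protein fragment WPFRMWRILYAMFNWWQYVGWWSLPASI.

The aromatic amino acids are Phe (F, benzyl), Trp (W, indole), and Tyr (Y, phenol).
Matching residues: W1, F3, W6, Y10, F13, W15, W16, Y18, W21, W22.

10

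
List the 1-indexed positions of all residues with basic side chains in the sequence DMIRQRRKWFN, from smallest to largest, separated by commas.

K, R, and H are the three residues with basic side chains (ε-amine, guanidinium, and imidazole respectively).
Matching residues: R4, R6, R7, K8.

4, 6, 7, 8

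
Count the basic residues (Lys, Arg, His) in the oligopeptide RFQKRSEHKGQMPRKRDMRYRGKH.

12

Matching residues: R1, K4, R5, H8, K9, R14, K15, R16, R19, R21, K23, H24.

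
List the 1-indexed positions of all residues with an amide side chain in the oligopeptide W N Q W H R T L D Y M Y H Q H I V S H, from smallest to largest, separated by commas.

The amide-side-chain residues are Asn (N) and Gln (Q).
Matching residues: N2, Q3, Q14.

2, 3, 14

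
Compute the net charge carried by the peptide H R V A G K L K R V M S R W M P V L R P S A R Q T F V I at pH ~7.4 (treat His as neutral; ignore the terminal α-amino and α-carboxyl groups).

The side chains ionized at physiological pH are Lys/Arg (+1) and Asp/Glu (−1); with His treated as neutral, nothing else contributes.
Positive (K, R): R2, K6, K8, R9, R13, R19, R23 → +7.
Negative (D, E): none → −0.
Net charge = (+7) + (−0) = +7.

+7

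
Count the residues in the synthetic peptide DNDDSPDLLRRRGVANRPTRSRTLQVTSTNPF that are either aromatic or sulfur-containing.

Aromatic: F, W, Y. Sulfur-containing: C, M.
Aromatic residues here: F32 (1).
Sulfur-containing residues here: none (0).
The two groups share no amino acid, so total = 1 + 0 = 1.

1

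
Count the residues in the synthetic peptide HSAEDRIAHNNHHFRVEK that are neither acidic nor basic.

Acidic: D, E. Basic: K, R, H. All other residues are neither.
Matching residues: S2, A3, I7, A8, N10, N11, F14, V16.

8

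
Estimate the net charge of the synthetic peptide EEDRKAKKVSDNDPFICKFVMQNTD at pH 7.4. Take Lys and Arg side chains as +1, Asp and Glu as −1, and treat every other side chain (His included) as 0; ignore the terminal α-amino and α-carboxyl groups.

-1

Positive (K, R): R4, K5, K7, K8, K18 → +5.
Negative (D, E): E1, E2, D3, D11, D13, D25 → −6.
Net charge = (+5) + (−6) = −1.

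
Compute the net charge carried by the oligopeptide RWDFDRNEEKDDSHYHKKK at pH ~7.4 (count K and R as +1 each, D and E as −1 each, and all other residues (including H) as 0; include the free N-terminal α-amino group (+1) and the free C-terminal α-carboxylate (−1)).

0

Positive (K, R): R1, R6, K10, K17, K18, K19 → +6.
Negative (D, E): D3, D5, E8, E9, D11, D12 → −6.
The N-terminus (+1) and C-terminus (−1) cancel.
Net charge = (+6) + (−6) = 0.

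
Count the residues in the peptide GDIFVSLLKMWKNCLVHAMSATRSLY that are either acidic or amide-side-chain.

Acidic: D, E. Amide-side-chain: N, Q.
Acidic residues here: D2 (1).
Amide-side-chain residues here: N13 (1).
The two groups share no amino acid, so total = 1 + 1 = 2.

2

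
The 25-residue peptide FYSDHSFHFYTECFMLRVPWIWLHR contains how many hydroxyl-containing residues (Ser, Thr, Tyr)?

Matching residues: Y2, S3, S6, Y10, T11.

5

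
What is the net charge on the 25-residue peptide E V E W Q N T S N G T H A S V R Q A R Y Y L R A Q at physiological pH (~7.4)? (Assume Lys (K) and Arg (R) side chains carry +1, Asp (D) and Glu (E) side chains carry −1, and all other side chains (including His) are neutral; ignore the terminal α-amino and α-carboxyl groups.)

+1

Positive (K, R): R16, R19, R23 → +3.
Negative (D, E): E1, E3 → −2.
Net charge = (+3) + (−2) = +1.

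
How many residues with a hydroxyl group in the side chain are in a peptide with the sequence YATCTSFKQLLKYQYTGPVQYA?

8

S, T, and Y are the three residues with a side-chain hydroxyl.
Matching residues: Y1, T3, T5, S6, Y13, Y15, T16, Y21.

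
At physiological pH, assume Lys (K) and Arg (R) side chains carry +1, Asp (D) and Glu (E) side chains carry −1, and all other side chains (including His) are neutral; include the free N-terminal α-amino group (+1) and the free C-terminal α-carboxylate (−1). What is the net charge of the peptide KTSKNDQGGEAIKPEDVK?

0

Positive (K, R): K1, K4, K13, K18 → +4.
Negative (D, E): D6, E10, E15, D16 → −4.
The N-terminus (+1) and C-terminus (−1) cancel.
Net charge = (+4) + (−4) = 0.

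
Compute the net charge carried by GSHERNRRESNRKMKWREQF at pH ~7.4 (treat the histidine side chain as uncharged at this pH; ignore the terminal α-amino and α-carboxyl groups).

+4

At pH ~7.4 the Lys and Arg side chains are protonated (+1), the Asp and Glu side chains are deprotonated (−1), and with His taken as neutral all other side chains carry no charge.
Positive (K, R): R5, R7, R8, R12, K13, K15, R17 → +7.
Negative (D, E): E4, E9, E18 → −3.
Net charge = (+7) + (−3) = +4.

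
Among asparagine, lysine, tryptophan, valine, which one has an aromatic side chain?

The aromatic amino acids are Phe (F, benzyl), Trp (W, indole), and Tyr (Y, phenol).
Of the listed options, only tryptophan belongs to this group.

tryptophan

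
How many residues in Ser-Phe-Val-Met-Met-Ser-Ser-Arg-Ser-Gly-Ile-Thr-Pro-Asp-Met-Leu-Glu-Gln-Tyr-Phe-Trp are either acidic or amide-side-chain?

3

Acidic: D, E. Amide-side-chain: N, Q.
Acidic residues here: Asp14, Glu17 (2).
Amide-side-chain residues here: Gln18 (1).
The two groups share no amino acid, so total = 2 + 1 = 3.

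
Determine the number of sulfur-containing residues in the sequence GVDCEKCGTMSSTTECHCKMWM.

7

Cysteine (C, thiol) and methionine (M, thioether) are the two sulfur-containing amino acids.
Matching residues: C4, C7, M10, C16, C18, M20, M22.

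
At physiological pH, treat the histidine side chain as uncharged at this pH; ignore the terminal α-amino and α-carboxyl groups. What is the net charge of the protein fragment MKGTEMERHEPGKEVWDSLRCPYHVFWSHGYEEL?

-3

The side chains ionized at physiological pH are Lys/Arg (+1) and Asp/Glu (−1); with His treated as neutral, nothing else contributes.
Positive (K, R): K2, R8, K13, R20 → +4.
Negative (D, E): E5, E7, E10, E14, D17, E32, E33 → −7.
Net charge = (+4) + (−7) = −3.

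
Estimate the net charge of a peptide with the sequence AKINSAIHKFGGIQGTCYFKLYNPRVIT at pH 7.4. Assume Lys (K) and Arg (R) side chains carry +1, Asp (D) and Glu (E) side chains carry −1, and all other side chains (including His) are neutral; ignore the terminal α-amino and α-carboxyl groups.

+4

Positive (K, R): K2, K9, K20, R25 → +4.
Negative (D, E): none → −0.
Net charge = (+4) + (−0) = +4.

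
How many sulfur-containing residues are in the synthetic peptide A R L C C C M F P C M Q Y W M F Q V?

The sulfur-bearing residues are cysteine (–SH) and methionine (–S–CH₃).
Matching residues: C4, C5, C6, M7, C10, M11, M15.

7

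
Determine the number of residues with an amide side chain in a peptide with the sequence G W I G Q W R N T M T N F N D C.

4

Only N (asparagine) and Q (glutamine) carry a side-chain carboxamide.
Matching residues: Q5, N8, N12, N14.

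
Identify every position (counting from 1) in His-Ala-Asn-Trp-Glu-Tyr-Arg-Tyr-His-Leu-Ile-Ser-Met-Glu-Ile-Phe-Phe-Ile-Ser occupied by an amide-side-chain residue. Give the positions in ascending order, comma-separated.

3

Asparagine (N) and glutamine (Q) have uncharged amide side chains.
Matching residues: Asn3.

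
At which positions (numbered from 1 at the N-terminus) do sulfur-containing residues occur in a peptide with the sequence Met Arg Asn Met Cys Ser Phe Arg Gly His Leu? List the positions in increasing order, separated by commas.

Only Cys (C) and Met (M) have a sulfur atom in the side chain.
Matching residues: Met1, Met4, Cys5.

1, 4, 5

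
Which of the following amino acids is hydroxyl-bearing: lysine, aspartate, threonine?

threonine

Serine (S), threonine (T), and tyrosine (Y) each carry a hydroxyl group on the side chain.
Of the listed options, only threonine belongs to this group.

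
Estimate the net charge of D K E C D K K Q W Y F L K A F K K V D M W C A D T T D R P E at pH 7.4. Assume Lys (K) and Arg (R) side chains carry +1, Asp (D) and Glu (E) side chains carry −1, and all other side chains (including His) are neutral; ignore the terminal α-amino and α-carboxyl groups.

Positive (K, R): K2, K6, K7, K13, K16, K17, R28 → +7.
Negative (D, E): D1, E3, D5, D19, D24, D27, E30 → −7.
Net charge = (+7) + (−7) = 0.

0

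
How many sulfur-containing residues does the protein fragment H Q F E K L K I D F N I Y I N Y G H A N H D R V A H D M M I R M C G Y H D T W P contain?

Cysteine (C, thiol) and methionine (M, thioether) are the two sulfur-containing amino acids.
Matching residues: M28, M29, M32, C33.

4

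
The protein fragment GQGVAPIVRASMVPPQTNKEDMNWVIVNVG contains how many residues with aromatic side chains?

1

Phenylalanine (F), tryptophan (W), and tyrosine (Y) have aromatic ring side chains.
Matching residues: W24.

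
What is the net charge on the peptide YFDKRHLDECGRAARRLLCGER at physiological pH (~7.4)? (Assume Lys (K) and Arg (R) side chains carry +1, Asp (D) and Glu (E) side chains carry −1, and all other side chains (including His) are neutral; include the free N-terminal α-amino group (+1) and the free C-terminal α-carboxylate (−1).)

Positive (K, R): K4, R5, R12, R15, R16, R22 → +6.
Negative (D, E): D3, D8, E9, E21 → −4.
The N-terminus (+1) and C-terminus (−1) cancel.
Net charge = (+6) + (−4) = +2.

+2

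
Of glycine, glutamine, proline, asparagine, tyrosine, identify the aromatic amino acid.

tyrosine

The aromatic amino acids are Phe (F, benzyl), Trp (W, indole), and Tyr (Y, phenol).
Of the listed options, only tyrosine belongs to this group.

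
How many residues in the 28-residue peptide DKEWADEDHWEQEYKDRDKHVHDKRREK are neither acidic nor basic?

6

Acidic: D, E. Basic: K, R, H. All other residues are neither.
Matching residues: W4, A5, W10, Q12, Y14, V21.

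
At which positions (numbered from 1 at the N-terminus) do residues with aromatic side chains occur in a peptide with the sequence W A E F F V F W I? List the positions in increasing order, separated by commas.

1, 4, 5, 7, 8

F, W, and Y each carry an aromatic ring on the side chain.
Matching residues: W1, F4, F5, F7, W8.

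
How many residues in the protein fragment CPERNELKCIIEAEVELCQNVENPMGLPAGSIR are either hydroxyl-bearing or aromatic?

Hydroxyl-bearing: S, T, Y. Aromatic: F, W, Y.
Hydroxyl-bearing residues here: S31 (1).
Aromatic residues here: none (0).
(Y belongs to both groups, but none appear in this sequence.) Total = 1 + 0 = 1.

1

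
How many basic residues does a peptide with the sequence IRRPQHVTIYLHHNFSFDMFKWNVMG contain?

The basic amino acids are Lys (K), Arg (R), and His (H).
Matching residues: R2, R3, H6, H12, H13, K21.

6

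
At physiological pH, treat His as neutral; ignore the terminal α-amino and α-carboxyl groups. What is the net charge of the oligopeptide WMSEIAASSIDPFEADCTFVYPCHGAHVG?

-4

The side chains ionized at physiological pH are Lys/Arg (+1) and Asp/Glu (−1); with His treated as neutral, nothing else contributes.
Positive (K, R): none → +0.
Negative (D, E): E4, D11, E14, D16 → −4.
Net charge = (+0) + (−4) = −4.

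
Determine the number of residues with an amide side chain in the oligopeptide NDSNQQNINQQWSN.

Only N (asparagine) and Q (glutamine) carry a side-chain carboxamide.
Matching residues: N1, N4, Q5, Q6, N7, N9, Q10, Q11, N14.

9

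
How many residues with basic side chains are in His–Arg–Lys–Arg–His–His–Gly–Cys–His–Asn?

7

The basic amino acids are Lys (K), Arg (R), and His (H).
Matching residues: His1, Arg2, Lys3, Arg4, His5, His6, His9.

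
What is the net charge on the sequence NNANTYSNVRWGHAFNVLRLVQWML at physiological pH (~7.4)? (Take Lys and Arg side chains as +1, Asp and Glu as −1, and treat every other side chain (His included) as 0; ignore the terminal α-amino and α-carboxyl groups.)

Positive (K, R): R10, R19 → +2.
Negative (D, E): none → −0.
Net charge = (+2) + (−0) = +2.

+2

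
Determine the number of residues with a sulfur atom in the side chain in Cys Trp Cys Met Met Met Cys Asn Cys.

7

Cysteine (C, thiol) and methionine (M, thioether) are the two sulfur-containing amino acids.
Matching residues: Cys1, Cys3, Met4, Met5, Met6, Cys7, Cys9.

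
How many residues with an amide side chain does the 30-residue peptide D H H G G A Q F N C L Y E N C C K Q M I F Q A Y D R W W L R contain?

Only N (asparagine) and Q (glutamine) carry a side-chain carboxamide.
Matching residues: Q7, N9, N14, Q18, Q22.

5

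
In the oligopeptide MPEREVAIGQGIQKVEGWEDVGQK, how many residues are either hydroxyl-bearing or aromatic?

1

Hydroxyl-bearing: S, T, Y. Aromatic: F, W, Y.
Hydroxyl-bearing residues here: none (0).
Aromatic residues here: W18 (1).
(Y belongs to both groups, but none appear in this sequence.) Total = 0 + 1 = 1.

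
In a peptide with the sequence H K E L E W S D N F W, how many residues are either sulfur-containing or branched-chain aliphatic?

Sulfur-containing: C, M. Branched-chain aliphatic: I, L, V.
Sulfur-containing residues here: none (0).
Branched-chain aliphatic residues here: L4 (1).
The two groups share no amino acid, so total = 0 + 1 = 1.

1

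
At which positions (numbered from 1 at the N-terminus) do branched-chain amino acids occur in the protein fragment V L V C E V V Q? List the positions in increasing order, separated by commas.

1, 2, 3, 6, 7

Valine (V), leucine (L), and isoleucine (I) are the branched-chain amino acids.
Matching residues: V1, L2, V3, V6, V7.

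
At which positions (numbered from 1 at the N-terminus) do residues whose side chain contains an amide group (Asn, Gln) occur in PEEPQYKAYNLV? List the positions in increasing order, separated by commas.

Matching residues: Q5, N10.

5, 10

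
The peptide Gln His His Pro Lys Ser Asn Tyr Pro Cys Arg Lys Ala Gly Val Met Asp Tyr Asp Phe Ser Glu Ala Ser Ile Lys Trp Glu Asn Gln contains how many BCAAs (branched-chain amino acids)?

The BCAAs are Val, Leu, and Ile — aliphatic side chains with a branch point.
Matching residues: Val15, Ile25.

2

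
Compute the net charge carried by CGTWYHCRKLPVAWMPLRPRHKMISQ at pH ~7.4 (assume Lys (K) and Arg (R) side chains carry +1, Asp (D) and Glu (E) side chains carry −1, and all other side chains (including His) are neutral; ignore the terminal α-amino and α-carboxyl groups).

Positive (K, R): R8, K9, R18, R20, K22 → +5.
Negative (D, E): none → −0.
Net charge = (+5) + (−0) = +5.

+5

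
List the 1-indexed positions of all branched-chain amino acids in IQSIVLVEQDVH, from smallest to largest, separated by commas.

1, 4, 5, 6, 7, 11

Valine (V), leucine (L), and isoleucine (I) are the branched-chain amino acids.
Matching residues: I1, I4, V5, L6, V7, V11.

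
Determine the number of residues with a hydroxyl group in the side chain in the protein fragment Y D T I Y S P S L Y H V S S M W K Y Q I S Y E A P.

Serine (S), threonine (T), and tyrosine (Y) each carry a hydroxyl group on the side chain.
Matching residues: Y1, T3, Y5, S6, S8, Y10, S13, S14, Y18, S21, Y22.

11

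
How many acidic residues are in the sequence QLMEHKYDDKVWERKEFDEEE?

Aspartate (D) and glutamate (E) have carboxylic-acid side chains and are the acidic amino acids.
Matching residues: E4, D8, D9, E13, E16, D18, E19, E20, E21.

9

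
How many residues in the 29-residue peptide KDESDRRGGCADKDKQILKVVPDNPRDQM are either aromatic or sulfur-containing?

2

Aromatic: F, W, Y. Sulfur-containing: C, M.
Aromatic residues here: none (0).
Sulfur-containing residues here: C10, M29 (2).
The two groups share no amino acid, so total = 0 + 2 = 2.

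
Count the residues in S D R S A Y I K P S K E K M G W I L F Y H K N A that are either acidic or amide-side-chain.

3

Acidic: D, E. Amide-side-chain: N, Q.
Acidic residues here: D2, E12 (2).
Amide-side-chain residues here: N23 (1).
The two groups share no amino acid, so total = 2 + 1 = 3.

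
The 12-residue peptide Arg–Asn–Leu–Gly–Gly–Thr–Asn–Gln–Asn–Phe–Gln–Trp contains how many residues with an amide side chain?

The amide-side-chain residues are Asn (N) and Gln (Q).
Matching residues: Asn2, Asn7, Gln8, Asn9, Gln11.

5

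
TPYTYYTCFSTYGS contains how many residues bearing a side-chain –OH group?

10

The –OH-bearing residues are Ser, Thr (aliphatic alcohols), and Tyr (phenol).
Matching residues: T1, Y3, T4, Y5, Y6, T7, S10, T11, Y12, S14.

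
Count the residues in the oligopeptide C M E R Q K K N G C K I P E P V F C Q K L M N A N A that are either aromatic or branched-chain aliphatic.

Aromatic: F, W, Y. Branched-chain aliphatic: I, L, V.
Aromatic residues here: F17 (1).
Branched-chain aliphatic residues here: I12, V16, L21 (3).
The two groups share no amino acid, so total = 1 + 3 = 4.

4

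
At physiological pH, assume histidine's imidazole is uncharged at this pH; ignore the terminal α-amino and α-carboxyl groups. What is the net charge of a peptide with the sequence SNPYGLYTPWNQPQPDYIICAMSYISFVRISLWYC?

The side chains ionized at physiological pH are Lys/Arg (+1) and Asp/Glu (−1); with His treated as neutral, nothing else contributes.
Positive (K, R): R29 → +1.
Negative (D, E): D16 → −1.
Net charge = (+1) + (−1) = 0.

0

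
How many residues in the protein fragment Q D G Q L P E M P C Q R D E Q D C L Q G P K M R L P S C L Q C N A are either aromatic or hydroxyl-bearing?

Aromatic: F, W, Y. Hydroxyl-bearing: S, T, Y.
Aromatic residues here: none (0).
Hydroxyl-bearing residues here: S27 (1).
(Y belongs to both groups, but none appear in this sequence.) Total = 0 + 1 = 1.

1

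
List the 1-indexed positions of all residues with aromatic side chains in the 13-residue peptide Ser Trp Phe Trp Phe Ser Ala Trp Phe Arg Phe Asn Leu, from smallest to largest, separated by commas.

2, 3, 4, 5, 8, 9, 11

Phenylalanine (F), tryptophan (W), and tyrosine (Y) have aromatic ring side chains.
Matching residues: Trp2, Phe3, Trp4, Phe5, Trp8, Phe9, Phe11.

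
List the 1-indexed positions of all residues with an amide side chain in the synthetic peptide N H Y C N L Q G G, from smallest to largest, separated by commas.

Asparagine (N) and glutamine (Q) have uncharged amide side chains.
Matching residues: N1, N5, Q7.

1, 5, 7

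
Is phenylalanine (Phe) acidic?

No

The acidic residues are Asp (D) and Glu (E), whose side chains end in a carboxylate group.
Phenylalanine is not in this group.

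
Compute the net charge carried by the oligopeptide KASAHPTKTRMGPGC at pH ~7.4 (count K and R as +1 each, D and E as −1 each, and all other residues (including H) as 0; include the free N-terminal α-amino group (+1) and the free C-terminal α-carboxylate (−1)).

+3

Positive (K, R): K1, K8, R10 → +3.
Negative (D, E): none → −0.
The N-terminus (+1) and C-terminus (−1) cancel.
Net charge = (+3) + (−0) = +3.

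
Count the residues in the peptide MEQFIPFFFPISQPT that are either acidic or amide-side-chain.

3

Acidic: D, E. Amide-side-chain: N, Q.
Acidic residues here: E2 (1).
Amide-side-chain residues here: Q3, Q13 (2).
The two groups share no amino acid, so total = 1 + 2 = 3.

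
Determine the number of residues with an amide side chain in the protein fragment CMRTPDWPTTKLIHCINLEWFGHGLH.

Asparagine (N) and glutamine (Q) have uncharged amide side chains.
Matching residues: N17.

1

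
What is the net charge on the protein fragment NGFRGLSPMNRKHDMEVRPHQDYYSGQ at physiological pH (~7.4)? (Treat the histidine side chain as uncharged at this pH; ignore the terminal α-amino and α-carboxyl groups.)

The side chains ionized at physiological pH are Lys/Arg (+1) and Asp/Glu (−1); with His treated as neutral, nothing else contributes.
Positive (K, R): R4, R11, K12, R18 → +4.
Negative (D, E): D14, E16, D22 → −3.
Net charge = (+4) + (−3) = +1.

+1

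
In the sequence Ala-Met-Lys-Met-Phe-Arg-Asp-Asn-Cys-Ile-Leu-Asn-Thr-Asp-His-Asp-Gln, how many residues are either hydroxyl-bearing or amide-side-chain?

Hydroxyl-bearing: S, T, Y. Amide-side-chain: N, Q.
Hydroxyl-bearing residues here: Thr13 (1).
Amide-side-chain residues here: Asn8, Asn12, Gln17 (3).
The two groups share no amino acid, so total = 1 + 3 = 4.

4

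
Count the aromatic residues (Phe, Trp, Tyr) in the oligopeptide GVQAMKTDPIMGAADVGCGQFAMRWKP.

2

Matching residues: F21, W25.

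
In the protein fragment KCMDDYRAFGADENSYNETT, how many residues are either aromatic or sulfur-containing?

5

Aromatic: F, W, Y. Sulfur-containing: C, M.
Aromatic residues here: Y6, F9, Y16 (3).
Sulfur-containing residues here: C2, M3 (2).
The two groups share no amino acid, so total = 3 + 2 = 5.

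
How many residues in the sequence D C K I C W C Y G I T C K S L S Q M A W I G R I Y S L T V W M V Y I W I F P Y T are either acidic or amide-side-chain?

Acidic: D, E. Amide-side-chain: N, Q.
Acidic residues here: D1 (1).
Amide-side-chain residues here: Q17 (1).
The two groups share no amino acid, so total = 1 + 1 = 2.

2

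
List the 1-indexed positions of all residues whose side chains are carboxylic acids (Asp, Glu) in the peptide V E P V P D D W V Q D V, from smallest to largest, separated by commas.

2, 6, 7, 11

Matching residues: E2, D6, D7, D11.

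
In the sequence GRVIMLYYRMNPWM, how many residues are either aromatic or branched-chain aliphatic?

6

Aromatic: F, W, Y. Branched-chain aliphatic: I, L, V.
Aromatic residues here: Y7, Y8, W13 (3).
Branched-chain aliphatic residues here: V3, I4, L6 (3).
The two groups share no amino acid, so total = 3 + 3 = 6.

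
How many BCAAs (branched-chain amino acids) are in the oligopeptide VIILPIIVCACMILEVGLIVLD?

V, L, and I make up the branched-chain aliphatic group.
Matching residues: V1, I2, I3, L4, I6, I7, V8, I13, L14, V16, L18, I19, V20, L21.

14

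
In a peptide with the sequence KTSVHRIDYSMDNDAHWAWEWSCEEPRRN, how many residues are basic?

Lysine (K), arginine (R), and histidine (H) have basic, nitrogen-containing side chains.
Matching residues: K1, H5, R6, H16, R27, R28.

6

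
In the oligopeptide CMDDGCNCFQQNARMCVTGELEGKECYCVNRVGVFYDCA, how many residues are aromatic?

Phenylalanine (F), tryptophan (W), and tyrosine (Y) have aromatic ring side chains.
Matching residues: F9, Y27, F35, Y36.

4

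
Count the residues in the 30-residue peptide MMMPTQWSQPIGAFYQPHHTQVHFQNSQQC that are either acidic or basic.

3

Acidic: D, E. Basic: H, K, R.
Acidic residues here: none (0).
Basic residues here: H18, H19, H23 (3).
The two groups share no amino acid, so total = 0 + 3 = 3.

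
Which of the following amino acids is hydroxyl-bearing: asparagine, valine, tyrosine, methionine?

Serine (S), threonine (T), and tyrosine (Y) each carry a hydroxyl group on the side chain.
Of the listed options, only tyrosine belongs to this group.

tyrosine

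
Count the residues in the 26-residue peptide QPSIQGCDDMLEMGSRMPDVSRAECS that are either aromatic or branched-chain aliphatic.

Aromatic: F, W, Y. Branched-chain aliphatic: I, L, V.
Aromatic residues here: none (0).
Branched-chain aliphatic residues here: I4, L11, V20 (3).
The two groups share no amino acid, so total = 0 + 3 = 3.

3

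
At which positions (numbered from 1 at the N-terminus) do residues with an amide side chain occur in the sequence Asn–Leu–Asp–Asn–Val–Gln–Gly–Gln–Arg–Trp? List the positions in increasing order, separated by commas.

Only N (asparagine) and Q (glutamine) carry a side-chain carboxamide.
Matching residues: Asn1, Asn4, Gln6, Gln8.

1, 4, 6, 8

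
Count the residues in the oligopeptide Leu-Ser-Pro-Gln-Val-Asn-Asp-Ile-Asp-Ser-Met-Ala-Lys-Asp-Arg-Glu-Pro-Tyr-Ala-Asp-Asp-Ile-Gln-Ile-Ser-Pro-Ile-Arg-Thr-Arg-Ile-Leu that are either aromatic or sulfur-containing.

Aromatic: F, W, Y. Sulfur-containing: C, M.
Aromatic residues here: Tyr18 (1).
Sulfur-containing residues here: Met11 (1).
The two groups share no amino acid, so total = 1 + 1 = 2.

2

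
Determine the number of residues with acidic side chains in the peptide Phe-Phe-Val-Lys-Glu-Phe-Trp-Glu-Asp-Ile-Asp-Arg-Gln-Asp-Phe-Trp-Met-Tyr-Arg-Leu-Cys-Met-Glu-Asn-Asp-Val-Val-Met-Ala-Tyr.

7

The acidic residues are Asp (D) and Glu (E), whose side chains end in a carboxylate group.
Matching residues: Glu5, Glu8, Asp9, Asp11, Asp14, Glu23, Asp25.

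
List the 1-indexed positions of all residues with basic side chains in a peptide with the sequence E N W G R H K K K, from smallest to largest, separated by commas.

K, R, and H are the three residues with basic side chains (ε-amine, guanidinium, and imidazole respectively).
Matching residues: R5, H6, K7, K8, K9.

5, 6, 7, 8, 9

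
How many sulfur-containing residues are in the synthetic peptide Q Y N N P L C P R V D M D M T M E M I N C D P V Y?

The sulfur-bearing residues are cysteine (–SH) and methionine (–S–CH₃).
Matching residues: C7, M12, M14, M16, M18, C21.

6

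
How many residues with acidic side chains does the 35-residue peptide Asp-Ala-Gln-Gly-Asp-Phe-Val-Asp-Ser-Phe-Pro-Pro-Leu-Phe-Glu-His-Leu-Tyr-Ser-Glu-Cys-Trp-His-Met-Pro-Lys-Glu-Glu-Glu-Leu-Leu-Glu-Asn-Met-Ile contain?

9

The acidic residues are Asp (D) and Glu (E), whose side chains end in a carboxylate group.
Matching residues: Asp1, Asp5, Asp8, Glu15, Glu20, Glu27, Glu28, Glu29, Glu32.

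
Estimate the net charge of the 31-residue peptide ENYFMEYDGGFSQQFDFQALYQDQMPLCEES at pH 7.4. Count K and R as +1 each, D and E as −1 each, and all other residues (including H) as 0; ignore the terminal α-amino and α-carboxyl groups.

-7

Positive (K, R): none → +0.
Negative (D, E): E1, E6, D8, D16, D23, E29, E30 → −7.
Net charge = (+0) + (−7) = −7.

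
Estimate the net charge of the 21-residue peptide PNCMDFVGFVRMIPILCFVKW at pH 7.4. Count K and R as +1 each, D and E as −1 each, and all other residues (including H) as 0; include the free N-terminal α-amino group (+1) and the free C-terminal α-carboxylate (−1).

+1

Positive (K, R): R11, K20 → +2.
Negative (D, E): D5 → −1.
The N-terminus (+1) and C-terminus (−1) cancel.
Net charge = (+2) + (−1) = +1.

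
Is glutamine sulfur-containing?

No

Only Cys (C) and Met (M) have a sulfur atom in the side chain.
Glutamine is not in this group.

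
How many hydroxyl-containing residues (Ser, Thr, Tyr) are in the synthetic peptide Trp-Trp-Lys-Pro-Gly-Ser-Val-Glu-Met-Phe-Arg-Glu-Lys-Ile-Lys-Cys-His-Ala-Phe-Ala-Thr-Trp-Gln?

Matching residues: Ser6, Thr21.

2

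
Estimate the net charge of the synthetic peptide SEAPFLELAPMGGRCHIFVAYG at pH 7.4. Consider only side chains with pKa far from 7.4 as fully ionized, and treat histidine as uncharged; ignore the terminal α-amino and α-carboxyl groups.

At pH ~7.4 the Lys and Arg side chains are protonated (+1), the Asp and Glu side chains are deprotonated (−1), and with His taken as neutral all other side chains carry no charge.
Positive (K, R): R14 → +1.
Negative (D, E): E2, E7 → −2.
Net charge = (+1) + (−2) = −1.

-1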